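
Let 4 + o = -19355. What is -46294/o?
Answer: 46294/19359 ≈ 2.3913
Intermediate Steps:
o = -19359 (o = -4 - 19355 = -19359)
-46294/o = -46294/(-19359) = -46294*(-1/19359) = 46294/19359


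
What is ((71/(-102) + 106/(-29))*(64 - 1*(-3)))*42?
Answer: -6036499/493 ≈ -12244.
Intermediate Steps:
((71/(-102) + 106/(-29))*(64 - 1*(-3)))*42 = ((71*(-1/102) + 106*(-1/29))*(64 + 3))*42 = ((-71/102 - 106/29)*67)*42 = -12871/2958*67*42 = -862357/2958*42 = -6036499/493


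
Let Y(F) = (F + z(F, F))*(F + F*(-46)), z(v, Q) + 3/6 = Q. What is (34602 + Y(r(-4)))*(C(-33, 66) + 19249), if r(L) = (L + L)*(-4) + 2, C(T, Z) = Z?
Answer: -1326418995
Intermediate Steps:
z(v, Q) = -½ + Q
r(L) = 2 - 8*L (r(L) = (2*L)*(-4) + 2 = -8*L + 2 = 2 - 8*L)
Y(F) = -45*F*(-½ + 2*F) (Y(F) = (F + (-½ + F))*(F + F*(-46)) = (-½ + 2*F)*(F - 46*F) = (-½ + 2*F)*(-45*F) = -45*F*(-½ + 2*F))
(34602 + Y(r(-4)))*(C(-33, 66) + 19249) = (34602 + 45*(2 - 8*(-4))*(1 - 4*(2 - 8*(-4)))/2)*(66 + 19249) = (34602 + 45*(2 + 32)*(1 - 4*(2 + 32))/2)*19315 = (34602 + (45/2)*34*(1 - 4*34))*19315 = (34602 + (45/2)*34*(1 - 136))*19315 = (34602 + (45/2)*34*(-135))*19315 = (34602 - 103275)*19315 = -68673*19315 = -1326418995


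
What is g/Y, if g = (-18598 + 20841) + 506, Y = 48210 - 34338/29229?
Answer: 26783507/469698584 ≈ 0.057023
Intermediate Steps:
Y = 469698584/9743 (Y = 48210 - 34338*1/29229 = 48210 - 11446/9743 = 469698584/9743 ≈ 48209.)
g = 2749 (g = 2243 + 506 = 2749)
g/Y = 2749/(469698584/9743) = 2749*(9743/469698584) = 26783507/469698584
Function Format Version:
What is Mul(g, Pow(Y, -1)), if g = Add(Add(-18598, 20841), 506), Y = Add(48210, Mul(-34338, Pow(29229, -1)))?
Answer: Rational(26783507, 469698584) ≈ 0.057023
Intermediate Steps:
Y = Rational(469698584, 9743) (Y = Add(48210, Mul(-34338, Rational(1, 29229))) = Add(48210, Rational(-11446, 9743)) = Rational(469698584, 9743) ≈ 48209.)
g = 2749 (g = Add(2243, 506) = 2749)
Mul(g, Pow(Y, -1)) = Mul(2749, Pow(Rational(469698584, 9743), -1)) = Mul(2749, Rational(9743, 469698584)) = Rational(26783507, 469698584)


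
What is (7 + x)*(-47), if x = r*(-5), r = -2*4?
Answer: -2209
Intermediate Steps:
r = -8
x = 40 (x = -8*(-5) = 40)
(7 + x)*(-47) = (7 + 40)*(-47) = 47*(-47) = -2209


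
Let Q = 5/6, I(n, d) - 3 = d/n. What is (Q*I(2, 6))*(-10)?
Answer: -50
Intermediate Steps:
I(n, d) = 3 + d/n
Q = ⅚ (Q = 5*(⅙) = ⅚ ≈ 0.83333)
(Q*I(2, 6))*(-10) = (5*(3 + 6/2)/6)*(-10) = (5*(3 + 6*(½))/6)*(-10) = (5*(3 + 3)/6)*(-10) = ((⅚)*6)*(-10) = 5*(-10) = -50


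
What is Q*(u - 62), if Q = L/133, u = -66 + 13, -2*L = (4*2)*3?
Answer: 1380/133 ≈ 10.376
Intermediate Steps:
L = -12 (L = -4*2*3/2 = -4*3 = -1/2*24 = -12)
u = -53
Q = -12/133 ≈ -0.090226
Q*(u - 62) = -12*(-53 - 62)/133 = -12/133*(-115) = 1380/133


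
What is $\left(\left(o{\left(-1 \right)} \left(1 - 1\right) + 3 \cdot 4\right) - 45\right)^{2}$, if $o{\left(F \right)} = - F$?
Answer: $1089$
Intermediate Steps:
$\left(\left(o{\left(-1 \right)} \left(1 - 1\right) + 3 \cdot 4\right) - 45\right)^{2} = \left(\left(\left(-1\right) \left(-1\right) \left(1 - 1\right) + 3 \cdot 4\right) - 45\right)^{2} = \left(\left(1 \left(1 - 1\right) + 12\right) - 45\right)^{2} = \left(\left(1 \cdot 0 + 12\right) - 45\right)^{2} = \left(\left(0 + 12\right) - 45\right)^{2} = \left(12 - 45\right)^{2} = \left(-33\right)^{2} = 1089$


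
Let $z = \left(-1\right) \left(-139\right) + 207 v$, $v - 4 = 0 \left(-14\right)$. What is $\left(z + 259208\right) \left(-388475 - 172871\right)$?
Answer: $-146048195550$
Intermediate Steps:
$v = 4$ ($v = 4 + 0 \left(-14\right) = 4 + 0 = 4$)
$z = 967$ ($z = \left(-1\right) \left(-139\right) + 207 \cdot 4 = 139 + 828 = 967$)
$\left(z + 259208\right) \left(-388475 - 172871\right) = \left(967 + 259208\right) \left(-388475 - 172871\right) = 260175 \left(-561346\right) = -146048195550$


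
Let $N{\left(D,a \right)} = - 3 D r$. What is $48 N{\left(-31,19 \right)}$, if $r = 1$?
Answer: $4464$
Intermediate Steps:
$N{\left(D,a \right)} = - 3 D$ ($N{\left(D,a \right)} = - 3 D 1 = - 3 D$)
$48 N{\left(-31,19 \right)} = 48 \left(\left(-3\right) \left(-31\right)\right) = 48 \cdot 93 = 4464$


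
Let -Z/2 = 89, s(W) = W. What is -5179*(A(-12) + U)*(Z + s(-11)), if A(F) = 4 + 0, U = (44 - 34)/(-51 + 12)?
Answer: 47636442/13 ≈ 3.6643e+6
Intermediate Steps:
U = -10/39 (U = 10/(-39) = 10*(-1/39) = -10/39 ≈ -0.25641)
A(F) = 4
Z = -178 (Z = -2*89 = -178)
-5179*(A(-12) + U)*(Z + s(-11)) = -5179*(4 - 10/39)*(-178 - 11) = -756134*(-189)/39 = -5179*(-9198/13) = 47636442/13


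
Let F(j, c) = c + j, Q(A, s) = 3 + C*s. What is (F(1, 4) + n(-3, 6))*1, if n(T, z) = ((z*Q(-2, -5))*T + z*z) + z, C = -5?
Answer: -457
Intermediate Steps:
Q(A, s) = 3 - 5*s
n(T, z) = z + z**2 + 28*T*z (n(T, z) = ((z*(3 - 5*(-5)))*T + z*z) + z = ((z*(3 + 25))*T + z**2) + z = ((z*28)*T + z**2) + z = ((28*z)*T + z**2) + z = (28*T*z + z**2) + z = (z**2 + 28*T*z) + z = z + z**2 + 28*T*z)
(F(1, 4) + n(-3, 6))*1 = ((4 + 1) + 6*(1 + 6 + 28*(-3)))*1 = (5 + 6*(1 + 6 - 84))*1 = (5 + 6*(-77))*1 = (5 - 462)*1 = -457*1 = -457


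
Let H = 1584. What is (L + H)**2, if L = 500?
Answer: 4343056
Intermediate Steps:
(L + H)**2 = (500 + 1584)**2 = 2084**2 = 4343056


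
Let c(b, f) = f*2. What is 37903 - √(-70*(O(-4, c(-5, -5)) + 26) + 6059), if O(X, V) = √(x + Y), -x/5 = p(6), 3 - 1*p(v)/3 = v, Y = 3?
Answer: 37903 - √(4239 - 280*√3) ≈ 37842.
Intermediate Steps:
p(v) = 9 - 3*v
x = 45 (x = -5*(9 - 3*6) = -5*(9 - 18) = -5*(-9) = 45)
c(b, f) = 2*f
O(X, V) = 4*√3 (O(X, V) = √(45 + 3) = √48 = 4*√3)
37903 - √(-70*(O(-4, c(-5, -5)) + 26) + 6059) = 37903 - √(-70*(4*√3 + 26) + 6059) = 37903 - √(-70*(26 + 4*√3) + 6059) = 37903 - √((-1820 - 280*√3) + 6059) = 37903 - √(4239 - 280*√3)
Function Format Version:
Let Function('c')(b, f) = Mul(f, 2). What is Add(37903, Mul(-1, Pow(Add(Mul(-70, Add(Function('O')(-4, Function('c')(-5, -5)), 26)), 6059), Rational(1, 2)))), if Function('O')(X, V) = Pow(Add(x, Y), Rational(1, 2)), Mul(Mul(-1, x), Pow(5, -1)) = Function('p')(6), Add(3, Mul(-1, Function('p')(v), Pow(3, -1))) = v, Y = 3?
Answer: Add(37903, Mul(-1, Pow(Add(4239, Mul(-280, Pow(3, Rational(1, 2)))), Rational(1, 2)))) ≈ 37842.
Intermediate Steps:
Function('p')(v) = Add(9, Mul(-3, v))
x = 45 (x = Mul(-5, Add(9, Mul(-3, 6))) = Mul(-5, Add(9, -18)) = Mul(-5, -9) = 45)
Function('c')(b, f) = Mul(2, f)
Function('O')(X, V) = Mul(4, Pow(3, Rational(1, 2))) (Function('O')(X, V) = Pow(Add(45, 3), Rational(1, 2)) = Pow(48, Rational(1, 2)) = Mul(4, Pow(3, Rational(1, 2))))
Add(37903, Mul(-1, Pow(Add(Mul(-70, Add(Function('O')(-4, Function('c')(-5, -5)), 26)), 6059), Rational(1, 2)))) = Add(37903, Mul(-1, Pow(Add(Mul(-70, Add(Mul(4, Pow(3, Rational(1, 2))), 26)), 6059), Rational(1, 2)))) = Add(37903, Mul(-1, Pow(Add(Mul(-70, Add(26, Mul(4, Pow(3, Rational(1, 2))))), 6059), Rational(1, 2)))) = Add(37903, Mul(-1, Pow(Add(Add(-1820, Mul(-280, Pow(3, Rational(1, 2)))), 6059), Rational(1, 2)))) = Add(37903, Mul(-1, Pow(Add(4239, Mul(-280, Pow(3, Rational(1, 2)))), Rational(1, 2))))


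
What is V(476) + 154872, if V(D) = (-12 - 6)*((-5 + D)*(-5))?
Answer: 197262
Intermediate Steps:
V(D) = -450 + 90*D (V(D) = -18*(25 - 5*D) = -450 + 90*D)
V(476) + 154872 = (-450 + 90*476) + 154872 = (-450 + 42840) + 154872 = 42390 + 154872 = 197262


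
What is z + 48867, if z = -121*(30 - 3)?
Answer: 45600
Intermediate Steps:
z = -3267 (z = -121*27 = -3267)
z + 48867 = -3267 + 48867 = 45600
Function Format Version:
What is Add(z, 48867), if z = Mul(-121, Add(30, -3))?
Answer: 45600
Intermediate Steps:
z = -3267 (z = Mul(-121, 27) = -3267)
Add(z, 48867) = Add(-3267, 48867) = 45600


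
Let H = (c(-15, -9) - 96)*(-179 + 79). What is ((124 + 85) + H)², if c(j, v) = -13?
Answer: 123409881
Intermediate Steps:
H = 10900 (H = (-13 - 96)*(-179 + 79) = -109*(-100) = 10900)
((124 + 85) + H)² = ((124 + 85) + 10900)² = (209 + 10900)² = 11109² = 123409881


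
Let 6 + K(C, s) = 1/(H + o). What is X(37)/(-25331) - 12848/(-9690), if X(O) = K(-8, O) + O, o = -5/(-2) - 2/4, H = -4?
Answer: 325157143/245457390 ≈ 1.3247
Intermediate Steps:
o = 2 (o = -5*(-½) - 2*¼ = 5/2 - ½ = 2)
K(C, s) = -13/2 (K(C, s) = -6 + 1/(-4 + 2) = -6 + 1/(-2) = -6 - ½ = -13/2)
X(O) = -13/2 + O
X(37)/(-25331) - 12848/(-9690) = (-13/2 + 37)/(-25331) - 12848/(-9690) = (61/2)*(-1/25331) - 12848*(-1/9690) = -61/50662 + 6424/4845 = 325157143/245457390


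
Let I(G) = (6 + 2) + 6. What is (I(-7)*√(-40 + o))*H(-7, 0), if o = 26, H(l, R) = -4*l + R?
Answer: 392*I*√14 ≈ 1466.7*I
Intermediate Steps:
H(l, R) = R - 4*l
I(G) = 14 (I(G) = 8 + 6 = 14)
(I(-7)*√(-40 + o))*H(-7, 0) = (14*√(-40 + 26))*(0 - 4*(-7)) = (14*√(-14))*(0 + 28) = (14*(I*√14))*28 = (14*I*√14)*28 = 392*I*√14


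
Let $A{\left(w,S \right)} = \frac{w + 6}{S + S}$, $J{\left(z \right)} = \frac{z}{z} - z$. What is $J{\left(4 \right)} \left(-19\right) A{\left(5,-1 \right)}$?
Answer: $- \frac{627}{2} \approx -313.5$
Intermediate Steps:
$J{\left(z \right)} = 1 - z$
$A{\left(w,S \right)} = \frac{6 + w}{2 S}$
$J{\left(4 \right)} \left(-19\right) A{\left(5,-1 \right)} = \left(1 - 4\right) \left(-19\right) \frac{6 + 5}{2 \left(-1\right)} = \left(1 - 4\right) \left(-19\right) \frac{1}{2} \left(-1\right) 11 = \left(-3\right) \left(-19\right) \left(- \frac{11}{2}\right) = 57 \left(- \frac{11}{2}\right) = - \frac{627}{2}$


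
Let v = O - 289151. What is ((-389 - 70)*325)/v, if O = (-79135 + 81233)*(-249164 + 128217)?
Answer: 149175/254035957 ≈ 0.00058722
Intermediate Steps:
O = -253746806 (O = 2098*(-120947) = -253746806)
v = -254035957 (v = -253746806 - 289151 = -254035957)
((-389 - 70)*325)/v = ((-389 - 70)*325)/(-254035957) = -459*325*(-1/254035957) = -149175*(-1/254035957) = 149175/254035957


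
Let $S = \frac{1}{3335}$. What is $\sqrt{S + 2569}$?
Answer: $\frac{8 \sqrt{446453115}}{3335} \approx 50.685$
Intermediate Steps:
$S = \frac{1}{3335} \approx 0.00029985$
$\sqrt{S + 2569} = \sqrt{\frac{1}{3335} + 2569} = \sqrt{\frac{8567616}{3335}} = \frac{8 \sqrt{446453115}}{3335}$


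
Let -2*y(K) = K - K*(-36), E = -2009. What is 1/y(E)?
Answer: 2/74333 ≈ 2.6906e-5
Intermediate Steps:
y(K) = -37*K/2 (y(K) = -(K - K*(-36))/2 = -(K - (-36)*K)/2 = -(K + 36*K)/2 = -37*K/2)
1/y(E) = 1/(-37/2*(-2009)) = 1/(74333/2) = 2/74333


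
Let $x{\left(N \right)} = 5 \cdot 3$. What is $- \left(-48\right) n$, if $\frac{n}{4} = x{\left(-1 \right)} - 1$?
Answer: $2688$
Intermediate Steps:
$x{\left(N \right)} = 15$
$n = 56$ ($n = 4 \left(15 - 1\right) = 4 \cdot 14 = 56$)
$- \left(-48\right) n = - \left(-48\right) 56 = \left(-1\right) \left(-2688\right) = 2688$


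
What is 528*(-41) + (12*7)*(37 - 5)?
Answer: -18960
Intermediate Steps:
528*(-41) + (12*7)*(37 - 5) = -21648 + 84*32 = -21648 + 2688 = -18960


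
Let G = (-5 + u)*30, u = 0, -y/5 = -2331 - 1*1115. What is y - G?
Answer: 17380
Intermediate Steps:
y = 17230 (y = -5*(-2331 - 1*1115) = -5*(-2331 - 1115) = -5*(-3446) = 17230)
G = -150 (G = (-5 + 0)*30 = -5*30 = -150)
y - G = 17230 - 1*(-150) = 17230 + 150 = 17380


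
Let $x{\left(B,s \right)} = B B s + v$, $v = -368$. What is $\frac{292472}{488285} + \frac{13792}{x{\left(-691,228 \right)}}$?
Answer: $\frac{1592339322416}{2657864650525} \approx 0.5991$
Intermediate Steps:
$x{\left(B,s \right)} = -368 + s B^{2}$ ($x{\left(B,s \right)} = B B s - 368 = B^{2} s - 368 = s B^{2} - 368 = -368 + s B^{2}$)
$\frac{292472}{488285} + \frac{13792}{x{\left(-691,228 \right)}} = \frac{292472}{488285} + \frac{13792}{-368 + 228 \left(-691\right)^{2}} = 292472 \cdot \frac{1}{488285} + \frac{13792}{-368 + 228 \cdot 477481} = \frac{292472}{488285} + \frac{13792}{-368 + 108865668} = \frac{292472}{488285} + \frac{13792}{108865300} = \frac{292472}{488285} + 13792 \cdot \frac{1}{108865300} = \frac{292472}{488285} + \frac{3448}{27216325} = \frac{1592339322416}{2657864650525}$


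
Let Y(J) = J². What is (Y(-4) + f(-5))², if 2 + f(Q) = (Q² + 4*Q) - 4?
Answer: 225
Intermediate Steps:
f(Q) = -6 + Q² + 4*Q (f(Q) = -2 + ((Q² + 4*Q) - 4) = -2 + (-4 + Q² + 4*Q) = -6 + Q² + 4*Q)
(Y(-4) + f(-5))² = ((-4)² + (-6 + (-5)² + 4*(-5)))² = (16 + (-6 + 25 - 20))² = (16 - 1)² = 15² = 225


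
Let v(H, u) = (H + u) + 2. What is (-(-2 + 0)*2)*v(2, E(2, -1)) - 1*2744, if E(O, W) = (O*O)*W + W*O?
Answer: -2752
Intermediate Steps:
E(O, W) = O*W + W*O² (E(O, W) = O²*W + O*W = W*O² + O*W = O*W + W*O²)
v(H, u) = 2 + H + u
(-(-2 + 0)*2)*v(2, E(2, -1)) - 1*2744 = (-(-2 + 0)*2)*(2 + 2 + 2*(-1)*(1 + 2)) - 1*2744 = (-1*(-2)*2)*(2 + 2 + 2*(-1)*3) - 2744 = (2*2)*(2 + 2 - 6) - 2744 = 4*(-2) - 2744 = -8 - 2744 = -2752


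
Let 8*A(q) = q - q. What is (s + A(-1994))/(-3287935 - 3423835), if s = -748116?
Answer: 374058/3355885 ≈ 0.11146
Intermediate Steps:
A(q) = 0 (A(q) = (q - q)/8 = (1/8)*0 = 0)
(s + A(-1994))/(-3287935 - 3423835) = (-748116 + 0)/(-3287935 - 3423835) = -748116/(-6711770) = -748116*(-1/6711770) = 374058/3355885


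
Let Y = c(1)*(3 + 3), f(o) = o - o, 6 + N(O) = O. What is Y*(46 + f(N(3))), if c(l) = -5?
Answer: -1380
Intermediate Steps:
N(O) = -6 + O
f(o) = 0
Y = -30 (Y = -5*(3 + 3) = -5*6 = -30)
Y*(46 + f(N(3))) = -30*(46 + 0) = -30*46 = -1380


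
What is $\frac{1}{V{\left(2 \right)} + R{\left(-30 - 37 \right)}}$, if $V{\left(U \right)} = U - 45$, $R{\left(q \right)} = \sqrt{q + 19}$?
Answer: $- \frac{43}{1897} - \frac{4 i \sqrt{3}}{1897} \approx -0.022667 - 0.0036522 i$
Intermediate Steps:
$R{\left(q \right)} = \sqrt{19 + q}$
$V{\left(U \right)} = -45 + U$
$\frac{1}{V{\left(2 \right)} + R{\left(-30 - 37 \right)}} = \frac{1}{\left(-45 + 2\right) + \sqrt{19 - 67}} = \frac{1}{-43 + \sqrt{19 - 67}} = \frac{1}{-43 + \sqrt{-48}} = \frac{1}{-43 + 4 i \sqrt{3}}$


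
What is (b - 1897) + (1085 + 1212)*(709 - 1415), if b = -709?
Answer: -1624288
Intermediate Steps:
(b - 1897) + (1085 + 1212)*(709 - 1415) = (-709 - 1897) + (1085 + 1212)*(709 - 1415) = -2606 + 2297*(-706) = -2606 - 1621682 = -1624288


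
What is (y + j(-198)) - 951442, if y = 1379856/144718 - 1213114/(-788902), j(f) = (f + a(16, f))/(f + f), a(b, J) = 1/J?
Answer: -2129232224262531118751/2237927401504872 ≈ -9.5143e+5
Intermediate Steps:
j(f) = (f + 1/f)/(2*f) (j(f) = (f + 1/f)/(f + f) = (f + 1/f)/((2*f)) = (f + 1/f)*(1/(2*f)) = (f + 1/f)/(2*f))
y = 316032647491/28542079909 (y = 1379856*(1/144718) - 1213114*(-1/788902) = 689928/72359 + 606557/394451 = 316032647491/28542079909 ≈ 11.073)
(y + j(-198)) - 951442 = (316032647491/28542079909 + (½)*(1 + (-198)²)/(-198)²) - 951442 = (316032647491/28542079909 + (½)*(1/39204)*(1 + 39204)) - 951442 = (316032647491/28542079909 + (½)*(1/39204)*39205) - 951442 = (316032647491/28542079909 + 39205/78408) - 951442 = 25898480067306673/2237927401504872 - 951442 = -2129232224262531118751/2237927401504872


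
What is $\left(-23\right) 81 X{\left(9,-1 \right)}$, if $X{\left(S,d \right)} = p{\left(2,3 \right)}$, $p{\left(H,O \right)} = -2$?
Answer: $3726$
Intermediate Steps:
$X{\left(S,d \right)} = -2$
$\left(-23\right) 81 X{\left(9,-1 \right)} = \left(-23\right) 81 \left(-2\right) = \left(-1863\right) \left(-2\right) = 3726$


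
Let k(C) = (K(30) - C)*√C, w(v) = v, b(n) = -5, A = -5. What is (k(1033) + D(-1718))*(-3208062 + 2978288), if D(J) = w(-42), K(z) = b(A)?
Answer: 9650508 + 238505412*√1033 ≈ 7.6753e+9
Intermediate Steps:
K(z) = -5
k(C) = √C*(-5 - C) (k(C) = (-5 - C)*√C = √C*(-5 - C))
D(J) = -42
(k(1033) + D(-1718))*(-3208062 + 2978288) = (√1033*(-5 - 1*1033) - 42)*(-3208062 + 2978288) = (√1033*(-5 - 1033) - 42)*(-229774) = (√1033*(-1038) - 42)*(-229774) = (-1038*√1033 - 42)*(-229774) = (-42 - 1038*√1033)*(-229774) = 9650508 + 238505412*√1033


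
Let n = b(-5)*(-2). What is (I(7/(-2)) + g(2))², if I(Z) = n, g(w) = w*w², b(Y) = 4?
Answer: 0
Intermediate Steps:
g(w) = w³
n = -8 (n = 4*(-2) = -8)
I(Z) = -8
(I(7/(-2)) + g(2))² = (-8 + 2³)² = (-8 + 8)² = 0² = 0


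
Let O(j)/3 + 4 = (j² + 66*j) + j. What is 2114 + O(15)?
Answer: 5792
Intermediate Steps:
O(j) = -12 + 3*j² + 201*j (O(j) = -12 + 3*((j² + 66*j) + j) = -12 + 3*(j² + 67*j) = -12 + (3*j² + 201*j) = -12 + 3*j² + 201*j)
2114 + O(15) = 2114 + (-12 + 3*15² + 201*15) = 2114 + (-12 + 3*225 + 3015) = 2114 + (-12 + 675 + 3015) = 2114 + 3678 = 5792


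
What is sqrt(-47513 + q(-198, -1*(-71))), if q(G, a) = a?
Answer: I*sqrt(47442) ≈ 217.81*I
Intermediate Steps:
sqrt(-47513 + q(-198, -1*(-71))) = sqrt(-47513 - 1*(-71)) = sqrt(-47513 + 71) = sqrt(-47442) = I*sqrt(47442)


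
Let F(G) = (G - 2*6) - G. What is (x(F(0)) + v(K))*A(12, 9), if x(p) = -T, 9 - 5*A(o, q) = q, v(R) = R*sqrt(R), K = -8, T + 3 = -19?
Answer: 0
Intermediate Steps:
T = -22 (T = -3 - 19 = -22)
v(R) = R**(3/2)
A(o, q) = 9/5 - q/5
F(G) = -12 (F(G) = (G - 12) - G = (-12 + G) - G = -12)
x(p) = 22 (x(p) = -1*(-22) = 22)
(x(F(0)) + v(K))*A(12, 9) = (22 + (-8)**(3/2))*(9/5 - 1/5*9) = (22 - 16*I*sqrt(2))*(9/5 - 9/5) = (22 - 16*I*sqrt(2))*0 = 0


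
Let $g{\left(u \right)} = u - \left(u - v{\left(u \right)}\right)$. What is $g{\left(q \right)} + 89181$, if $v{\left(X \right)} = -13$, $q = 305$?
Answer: $89168$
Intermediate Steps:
$g{\left(u \right)} = -13$ ($g{\left(u \right)} = u - \left(13 + u\right) = -13$)
$g{\left(q \right)} + 89181 = -13 + 89181 = 89168$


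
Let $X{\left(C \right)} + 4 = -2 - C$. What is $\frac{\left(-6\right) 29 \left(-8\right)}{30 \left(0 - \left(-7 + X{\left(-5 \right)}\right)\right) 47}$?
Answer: $\frac{29}{235} \approx 0.1234$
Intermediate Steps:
$X{\left(C \right)} = -6 - C$ ($X{\left(C \right)} = -4 - \left(2 + C\right) = -6 - C$)
$\frac{\left(-6\right) 29 \left(-8\right)}{30 \left(0 - \left(-7 + X{\left(-5 \right)}\right)\right) 47} = \frac{\left(-6\right) 29 \left(-8\right)}{30 \left(0 - \left(-7 - 1\right)\right) 47} = \frac{\left(-174\right) \left(-8\right)}{30 \left(0 - \left(-7 + \left(-6 + 5\right)\right)\right) 47} = \frac{1392}{30 \left(0 - \left(-7 - 1\right)\right) 47} = \frac{1392}{30 \left(0 - -8\right) 47} = \frac{1392}{30 \left(0 + 8\right) 47} = \frac{1392}{30 \cdot 8 \cdot 47} = \frac{1392}{240 \cdot 47} = \frac{1392}{11280} = 1392 \cdot \frac{1}{11280} = \frac{29}{235}$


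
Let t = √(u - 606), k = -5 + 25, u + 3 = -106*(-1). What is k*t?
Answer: 20*I*√503 ≈ 448.55*I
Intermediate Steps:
u = 103 (u = -3 - 106*(-1) = -3 + 106 = 103)
k = 20
t = I*√503 (t = √(103 - 606) = √(-503) = I*√503 ≈ 22.428*I)
k*t = 20*(I*√503) = 20*I*√503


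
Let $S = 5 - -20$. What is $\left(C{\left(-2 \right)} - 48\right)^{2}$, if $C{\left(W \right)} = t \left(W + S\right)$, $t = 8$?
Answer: $18496$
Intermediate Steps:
$S = 25$ ($S = 5 + 20 = 25$)
$C{\left(W \right)} = 200 + 8 W$ ($C{\left(W \right)} = 8 \left(W + 25\right) = 8 \left(25 + W\right) = 200 + 8 W$)
$\left(C{\left(-2 \right)} - 48\right)^{2} = \left(\left(200 + 8 \left(-2\right)\right) - 48\right)^{2} = \left(\left(200 - 16\right) - 48\right)^{2} = \left(184 - 48\right)^{2} = 136^{2} = 18496$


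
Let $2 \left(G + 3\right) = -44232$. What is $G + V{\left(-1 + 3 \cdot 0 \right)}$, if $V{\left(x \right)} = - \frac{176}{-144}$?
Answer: $- \frac{199060}{9} \approx -22118.0$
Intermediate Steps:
$V{\left(x \right)} = \frac{11}{9}$ ($V{\left(x \right)} = \left(-176\right) \left(- \frac{1}{144}\right) = \frac{11}{9}$)
$G = -22119$ ($G = -3 + \frac{1}{2} \left(-44232\right) = -3 - 22116 = -22119$)
$G + V{\left(-1 + 3 \cdot 0 \right)} = -22119 + \frac{11}{9} = - \frac{199060}{9}$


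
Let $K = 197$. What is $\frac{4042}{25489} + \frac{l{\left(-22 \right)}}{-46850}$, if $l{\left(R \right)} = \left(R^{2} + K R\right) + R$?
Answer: $\frac{144030554}{597079825} \approx 0.24123$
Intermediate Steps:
$l{\left(R \right)} = R^{2} + 198 R$ ($l{\left(R \right)} = \left(R^{2} + 197 R\right) + R = R^{2} + 198 R$)
$\frac{4042}{25489} + \frac{l{\left(-22 \right)}}{-46850} = \frac{4042}{25489} + \frac{\left(-22\right) \left(198 - 22\right)}{-46850} = 4042 \cdot \frac{1}{25489} + \left(-22\right) 176 \left(- \frac{1}{46850}\right) = \frac{4042}{25489} - - \frac{1936}{23425} = \frac{4042}{25489} + \frac{1936}{23425} = \frac{144030554}{597079825}$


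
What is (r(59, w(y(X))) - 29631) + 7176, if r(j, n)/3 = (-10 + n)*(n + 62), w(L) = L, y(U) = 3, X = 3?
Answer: -23820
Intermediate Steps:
r(j, n) = 3*(-10 + n)*(62 + n) (r(j, n) = 3*((-10 + n)*(n + 62)) = 3*((-10 + n)*(62 + n)) = 3*(-10 + n)*(62 + n))
(r(59, w(y(X))) - 29631) + 7176 = ((-1860 + 3*3² + 156*3) - 29631) + 7176 = ((-1860 + 3*9 + 468) - 29631) + 7176 = ((-1860 + 27 + 468) - 29631) + 7176 = (-1365 - 29631) + 7176 = -30996 + 7176 = -23820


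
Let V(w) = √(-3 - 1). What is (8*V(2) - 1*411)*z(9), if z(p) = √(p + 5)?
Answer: √14*(-411 + 16*I) ≈ -1537.8 + 59.867*I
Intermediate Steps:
V(w) = 2*I (V(w) = √(-4) = 2*I)
z(p) = √(5 + p)
(8*V(2) - 1*411)*z(9) = (8*(2*I) - 1*411)*√(5 + 9) = (16*I - 411)*√14 = (-411 + 16*I)*√14 = √14*(-411 + 16*I)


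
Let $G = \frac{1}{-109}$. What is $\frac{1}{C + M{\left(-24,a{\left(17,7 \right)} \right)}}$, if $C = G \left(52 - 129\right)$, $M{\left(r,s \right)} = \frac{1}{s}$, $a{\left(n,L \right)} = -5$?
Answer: $\frac{545}{276} \approx 1.9746$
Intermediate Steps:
$G = - \frac{1}{109} \approx -0.0091743$
$C = \frac{77}{109}$ ($C = - \frac{52 - 129}{109} = \left(- \frac{1}{109}\right) \left(-77\right) = \frac{77}{109} \approx 0.70642$)
$\frac{1}{C + M{\left(-24,a{\left(17,7 \right)} \right)}} = \frac{1}{\frac{77}{109} + \frac{1}{-5}} = \frac{1}{\frac{77}{109} - \frac{1}{5}} = \frac{1}{\frac{276}{545}} = \frac{545}{276}$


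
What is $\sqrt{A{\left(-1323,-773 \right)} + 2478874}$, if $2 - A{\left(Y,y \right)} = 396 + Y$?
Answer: $\sqrt{2479803} \approx 1574.7$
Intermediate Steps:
$A{\left(Y,y \right)} = -394 - Y$ ($A{\left(Y,y \right)} = 2 - \left(396 + Y\right) = -394 - Y$)
$\sqrt{A{\left(-1323,-773 \right)} + 2478874} = \sqrt{\left(-394 - -1323\right) + 2478874} = \sqrt{\left(-394 + 1323\right) + 2478874} = \sqrt{929 + 2478874} = \sqrt{2479803}$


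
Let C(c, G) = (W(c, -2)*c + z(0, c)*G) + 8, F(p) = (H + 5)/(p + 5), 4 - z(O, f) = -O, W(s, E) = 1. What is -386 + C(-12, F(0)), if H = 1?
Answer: -1926/5 ≈ -385.20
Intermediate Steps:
z(O, f) = 4 + O (z(O, f) = 4 - (-1)*O = 4 + O)
F(p) = 6/(5 + p) (F(p) = (1 + 5)/(p + 5) = 6/(5 + p))
C(c, G) = 8 + c + 4*G (C(c, G) = (1*c + (4 + 0)*G) + 8 = (c + 4*G) + 8 = 8 + c + 4*G)
-386 + C(-12, F(0)) = -386 + (8 - 12 + 4*(6/(5 + 0))) = -386 + (8 - 12 + 4*(6/5)) = -386 + (8 - 12 + 24/5) = -386 + 4/5 = -1926/5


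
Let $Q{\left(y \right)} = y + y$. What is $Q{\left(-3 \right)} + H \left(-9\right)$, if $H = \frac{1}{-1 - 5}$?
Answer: $- \frac{9}{2} \approx -4.5$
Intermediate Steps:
$H = - \frac{1}{6}$ ($H = \frac{1}{-6} = - \frac{1}{6} \approx -0.16667$)
$Q{\left(y \right)} = 2 y$
$Q{\left(-3 \right)} + H \left(-9\right) = 2 \left(-3\right) - - \frac{3}{2} = -6 + \frac{3}{2} = - \frac{9}{2}$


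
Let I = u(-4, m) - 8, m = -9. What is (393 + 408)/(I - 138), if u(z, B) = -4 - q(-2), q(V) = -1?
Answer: -801/149 ≈ -5.3758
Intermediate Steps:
u(z, B) = -3 (u(z, B) = -4 - 1*(-1) = -4 + 1 = -3)
I = -11 (I = -3 - 8 = -11)
(393 + 408)/(I - 138) = (393 + 408)/(-11 - 138) = 801/(-149) = 801*(-1/149) = -801/149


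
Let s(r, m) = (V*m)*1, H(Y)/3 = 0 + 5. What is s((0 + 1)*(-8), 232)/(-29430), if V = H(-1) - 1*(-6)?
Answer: -812/4905 ≈ -0.16555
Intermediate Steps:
H(Y) = 15 (H(Y) = 3*(0 + 5) = 3*5 = 15)
V = 21 (V = 15 - 1*(-6) = 15 + 6 = 21)
s(r, m) = 21*m (s(r, m) = (21*m)*1 = 21*m)
s((0 + 1)*(-8), 232)/(-29430) = (21*232)/(-29430) = 4872*(-1/29430) = -812/4905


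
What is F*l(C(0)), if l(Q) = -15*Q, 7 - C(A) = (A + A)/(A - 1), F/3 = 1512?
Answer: -476280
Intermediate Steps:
F = 4536 (F = 3*1512 = 4536)
C(A) = 7 - 2*A/(-1 + A) (C(A) = 7 - (A + A)/(A - 1) = 7 - 2*A/(-1 + A))
F*l(C(0)) = 4536*(-15*(-7 + 5*0)/(-1 + 0)) = 4536*(-15*(-7 + 0)/(-1)) = 4536*(-(-15)*(-7)) = 4536*(-15*7) = 4536*(-105) = -476280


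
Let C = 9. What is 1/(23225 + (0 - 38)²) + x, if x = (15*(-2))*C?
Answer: -6660629/24669 ≈ -270.00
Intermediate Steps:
x = -270 (x = (15*(-2))*9 = -30*9 = -270)
1/(23225 + (0 - 38)²) + x = 1/(23225 + (0 - 38)²) - 270 = 1/(23225 + (-38)²) - 270 = 1/(23225 + 1444) - 270 = 1/24669 - 270 = -6660629/24669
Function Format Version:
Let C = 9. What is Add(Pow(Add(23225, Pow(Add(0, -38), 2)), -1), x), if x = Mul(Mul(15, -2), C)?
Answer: Rational(-6660629, 24669) ≈ -270.00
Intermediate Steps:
x = -270 (x = Mul(Mul(15, -2), 9) = Mul(-30, 9) = -270)
Add(Pow(Add(23225, Pow(Add(0, -38), 2)), -1), x) = Add(Pow(Add(23225, Pow(Add(0, -38), 2)), -1), -270) = Add(Pow(Add(23225, Pow(-38, 2)), -1), -270) = Add(Pow(Add(23225, 1444), -1), -270) = Add(Pow(24669, -1), -270) = Add(Rational(1, 24669), -270) = Rational(-6660629, 24669)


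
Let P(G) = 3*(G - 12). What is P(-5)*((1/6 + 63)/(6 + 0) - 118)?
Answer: 65773/12 ≈ 5481.1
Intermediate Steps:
P(G) = -36 + 3*G (P(G) = 3*(-12 + G) = -36 + 3*G)
P(-5)*((1/6 + 63)/(6 + 0) - 118) = (-36 + 3*(-5))*((1/6 + 63)/(6 + 0) - 118) = (-36 - 15)*((1/6 + 63)/6 - 118) = -51*((379/6)*(1/6) - 118) = -51*(379/36 - 118) = -51*(-3869/36) = 65773/12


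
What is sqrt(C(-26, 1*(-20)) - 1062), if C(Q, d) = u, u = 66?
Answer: 2*I*sqrt(249) ≈ 31.559*I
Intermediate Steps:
C(Q, d) = 66
sqrt(C(-26, 1*(-20)) - 1062) = sqrt(66 - 1062) = sqrt(-996) = 2*I*sqrt(249)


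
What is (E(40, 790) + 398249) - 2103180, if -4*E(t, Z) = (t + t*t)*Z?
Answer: -2028831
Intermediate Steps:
E(t, Z) = -Z*(t + t²)/4 (E(t, Z) = -(t + t*t)*Z/4 = -(t + t²)*Z/4 = -Z*(t + t²)/4)
(E(40, 790) + 398249) - 2103180 = (-¼*790*40*(1 + 40) + 398249) - 2103180 = (-¼*790*40*41 + 398249) - 2103180 = (-323900 + 398249) - 2103180 = 74349 - 2103180 = -2028831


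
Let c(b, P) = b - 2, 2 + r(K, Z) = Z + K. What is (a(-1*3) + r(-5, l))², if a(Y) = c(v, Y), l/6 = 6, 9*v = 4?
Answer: 61009/81 ≈ 753.20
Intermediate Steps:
v = 4/9 (v = (⅑)*4 = 4/9 ≈ 0.44444)
l = 36 (l = 6*6 = 36)
r(K, Z) = -2 + K + Z (r(K, Z) = -2 + (Z + K) = -2 + (K + Z) = -2 + K + Z)
c(b, P) = -2 + b
a(Y) = -14/9 (a(Y) = -2 + 4/9 = -14/9)
(a(-1*3) + r(-5, l))² = (-14/9 + (-2 - 5 + 36))² = (-14/9 + 29)² = (247/9)² = 61009/81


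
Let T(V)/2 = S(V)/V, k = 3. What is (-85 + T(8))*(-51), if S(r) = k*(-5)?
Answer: 18105/4 ≈ 4526.3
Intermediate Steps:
S(r) = -15 (S(r) = 3*(-5) = -15)
T(V) = -30/V (T(V) = 2*(-15/V) = -30/V)
(-85 + T(8))*(-51) = (-85 - 30/8)*(-51) = (-85 - 30*⅛)*(-51) = (-85 - 15/4)*(-51) = -355/4*(-51) = 18105/4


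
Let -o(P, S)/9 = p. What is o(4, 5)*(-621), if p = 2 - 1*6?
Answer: -22356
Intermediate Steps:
p = -4 (p = 2 - 6 = -4)
o(P, S) = 36 (o(P, S) = -9*(-4) = 36)
o(4, 5)*(-621) = 36*(-621) = -22356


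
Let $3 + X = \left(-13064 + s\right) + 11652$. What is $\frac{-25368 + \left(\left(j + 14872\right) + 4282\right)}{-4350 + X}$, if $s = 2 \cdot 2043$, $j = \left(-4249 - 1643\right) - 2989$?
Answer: $\frac{15095}{1679} \approx 8.9905$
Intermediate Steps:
$j = -8881$ ($j = -5892 - 2989 = -8881$)
$s = 4086$
$X = 2671$ ($X = -3 + \left(\left(-13064 + 4086\right) + 11652\right) = -3 + \left(-8978 + 11652\right) = -3 + 2674 = 2671$)
$\frac{-25368 + \left(\left(j + 14872\right) + 4282\right)}{-4350 + X} = \frac{-25368 + \left(\left(-8881 + 14872\right) + 4282\right)}{-4350 + 2671} = \frac{-25368 + \left(5991 + 4282\right)}{-1679} = \left(-25368 + 10273\right) \left(- \frac{1}{1679}\right) = \left(-15095\right) \left(- \frac{1}{1679}\right) = \frac{15095}{1679}$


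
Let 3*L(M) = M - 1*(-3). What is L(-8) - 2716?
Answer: -8153/3 ≈ -2717.7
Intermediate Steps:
L(M) = 1 + M/3 (L(M) = (M - 1*(-3))/3 = (M + 3)/3 = (3 + M)/3 = 1 + M/3)
L(-8) - 2716 = (1 + (1/3)*(-8)) - 2716 = (1 - 8/3) - 2716 = -5/3 - 2716 = -8153/3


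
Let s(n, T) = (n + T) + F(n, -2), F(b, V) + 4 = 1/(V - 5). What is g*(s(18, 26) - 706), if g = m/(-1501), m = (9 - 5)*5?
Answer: 93260/10507 ≈ 8.8760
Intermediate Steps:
m = 20 (m = 4*5 = 20)
g = -20/1501 (g = 20/(-1501) = 20*(-1/1501) = -20/1501 ≈ -0.013324)
F(b, V) = -4 + 1/(-5 + V) (F(b, V) = -4 + 1/(V - 5) = -4 + 1/(-5 + V))
s(n, T) = -29/7 + T + n (s(n, T) = (n + T) + (21 - 4*(-2))/(-5 - 2) = (T + n) + (21 + 8)/(-7) = (T + n) - ⅐*29 = (T + n) - 29/7 = -29/7 + T + n)
g*(s(18, 26) - 706) = -20*((-29/7 + 26 + 18) - 706)/1501 = -20*(279/7 - 706)/1501 = -20/1501*(-4663/7) = 93260/10507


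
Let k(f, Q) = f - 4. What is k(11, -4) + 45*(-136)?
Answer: -6113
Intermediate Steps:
k(f, Q) = -4 + f
k(11, -4) + 45*(-136) = (-4 + 11) + 45*(-136) = 7 - 6120 = -6113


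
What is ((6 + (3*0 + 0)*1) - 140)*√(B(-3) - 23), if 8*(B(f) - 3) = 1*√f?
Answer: -67*√(-320 + 2*I*√3)/2 ≈ -3.2436 - 599.28*I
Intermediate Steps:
B(f) = 3 + √f/8 (B(f) = 3 + (1*√f)/8 = 3 + √f/8)
((6 + (3*0 + 0)*1) - 140)*√(B(-3) - 23) = ((6 + (3*0 + 0)*1) - 140)*√((3 + √(-3)/8) - 23) = ((6 + (0 + 0)*1) - 140)*√((3 + (I*√3)/8) - 23) = ((6 + 0*1) - 140)*√((3 + I*√3/8) - 23) = ((6 + 0) - 140)*√(-20 + I*√3/8) = (6 - 140)*√(-20 + I*√3/8) = -134*√(-20 + I*√3/8)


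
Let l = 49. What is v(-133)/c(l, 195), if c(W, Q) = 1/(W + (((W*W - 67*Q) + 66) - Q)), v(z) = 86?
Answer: -923984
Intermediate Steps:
c(W, Q) = 1/(66 + W + W² - 68*Q) (c(W, Q) = 1/(W + (((W² - 67*Q) + 66) - Q)) = 1/(W + ((66 + W² - 67*Q) - Q)) = 1/(W + (66 + W² - 68*Q)) = 1/(66 + W + W² - 68*Q))
v(-133)/c(l, 195) = 86/(1/(66 + 49 + 49² - 68*195)) = 86/(1/(66 + 49 + 2401 - 13260)) = 86/(1/(-10744)) = 86/(-1/10744) = 86*(-10744) = -923984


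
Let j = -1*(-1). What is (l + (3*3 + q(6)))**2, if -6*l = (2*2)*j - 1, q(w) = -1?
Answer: 225/4 ≈ 56.250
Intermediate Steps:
j = 1
l = -1/2 (l = -((2*2)*1 - 1)/6 = -(4*1 - 1)/6 = -(4 - 1)/6 = -1/6*3 = -1/2 ≈ -0.50000)
(l + (3*3 + q(6)))**2 = (-1/2 + (3*3 - 1))**2 = (-1/2 + (9 - 1))**2 = (-1/2 + 8)**2 = (15/2)**2 = 225/4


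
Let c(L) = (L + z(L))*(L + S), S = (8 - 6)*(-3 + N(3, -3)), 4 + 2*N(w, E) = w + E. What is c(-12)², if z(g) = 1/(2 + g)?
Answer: 1771561/25 ≈ 70863.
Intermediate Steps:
N(w, E) = -2 + E/2 + w/2 (N(w, E) = -2 + (w + E)/2 = -2 + (E + w)/2 = -2 + (E/2 + w/2) = -2 + E/2 + w/2)
S = -10 (S = (8 - 6)*(-3 + (-2 + (½)*(-3) + (½)*3)) = 2*(-3 + (-2 - 3/2 + 3/2)) = 2*(-3 - 2) = 2*(-5) = -10)
c(L) = (-10 + L)*(L + 1/(2 + L)) (c(L) = (L + 1/(2 + L))*(L - 10) = (L + 1/(2 + L))*(-10 + L) = (-10 + L)*(L + 1/(2 + L)))
c(-12)² = ((-10 - 12 - 12*(-10 - 12)*(2 - 12))/(2 - 12))² = ((-10 - 12 - 12*(-22)*(-10))/(-10))² = (-(-10 - 12 - 2640)/10)² = (-⅒*(-2662))² = (1331/5)² = 1771561/25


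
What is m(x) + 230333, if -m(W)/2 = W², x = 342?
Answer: -3595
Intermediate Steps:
m(W) = -2*W²
m(x) + 230333 = -2*342² + 230333 = -2*116964 + 230333 = -233928 + 230333 = -3595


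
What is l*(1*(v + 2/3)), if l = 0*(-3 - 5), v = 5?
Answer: 0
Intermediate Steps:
l = 0 (l = 0*(-8) = 0)
l*(1*(v + 2/3)) = 0*(1*(5 + 2/3)) = 0*(1*(5 + 2*(⅓))) = 0*(1*(5 + ⅔)) = 0*(1*(17/3)) = 0*(17/3) = 0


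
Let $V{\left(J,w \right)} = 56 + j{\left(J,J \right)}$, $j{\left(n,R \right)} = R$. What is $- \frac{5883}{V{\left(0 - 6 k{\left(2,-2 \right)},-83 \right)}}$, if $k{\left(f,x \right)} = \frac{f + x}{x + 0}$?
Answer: $- \frac{5883}{56} \approx -105.05$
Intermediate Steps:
$k{\left(f,x \right)} = \frac{f + x}{x}$
$V{\left(J,w \right)} = 56 + J$
$- \frac{5883}{V{\left(0 - 6 k{\left(2,-2 \right)},-83 \right)}} = - \frac{5883}{56 + \left(0 - 6 \frac{2 - 2}{-2}\right)} = - \frac{5883}{56 + \left(0 - 6 \left(\left(- \frac{1}{2}\right) 0\right)\right)} = - \frac{5883}{56 + \left(0 - 0\right)} = - \frac{5883}{56 + \left(0 + 0\right)} = - \frac{5883}{56 + 0} = - \frac{5883}{56}$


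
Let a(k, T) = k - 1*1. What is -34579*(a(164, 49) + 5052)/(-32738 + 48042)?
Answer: -180329485/15304 ≈ -11783.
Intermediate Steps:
a(k, T) = -1 + k (a(k, T) = k - 1 = -1 + k)
-34579*(a(164, 49) + 5052)/(-32738 + 48042) = -34579*((-1 + 164) + 5052)/(-32738 + 48042) = -34579/(15304/(163 + 5052)) = -34579/(15304/5215) = -34579/(15304*(1/5215)) = -34579/15304/5215 = -34579*5215/15304 = -180329485/15304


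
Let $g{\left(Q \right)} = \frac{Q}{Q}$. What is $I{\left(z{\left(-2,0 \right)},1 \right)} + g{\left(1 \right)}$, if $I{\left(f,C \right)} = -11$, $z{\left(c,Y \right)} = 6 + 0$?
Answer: $-10$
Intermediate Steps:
$z{\left(c,Y \right)} = 6$
$g{\left(Q \right)} = 1$
$I{\left(z{\left(-2,0 \right)},1 \right)} + g{\left(1 \right)} = -11 + 1 = -10$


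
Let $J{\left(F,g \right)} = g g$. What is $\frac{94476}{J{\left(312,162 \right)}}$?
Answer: $\frac{7873}{2187} \approx 3.5999$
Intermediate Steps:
$J{\left(F,g \right)} = g^{2}$
$\frac{94476}{J{\left(312,162 \right)}} = \frac{94476}{162^{2}} = \frac{94476}{26244} = 94476 \cdot \frac{1}{26244} = \frac{7873}{2187}$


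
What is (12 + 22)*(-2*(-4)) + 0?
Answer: 272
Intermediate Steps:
(12 + 22)*(-2*(-4)) + 0 = 34*8 + 0 = 272 + 0 = 272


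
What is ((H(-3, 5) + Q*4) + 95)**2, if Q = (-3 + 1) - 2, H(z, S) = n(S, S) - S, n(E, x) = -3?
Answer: 5041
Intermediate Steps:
H(z, S) = -3 - S
Q = -4 (Q = -2 - 2 = -4)
((H(-3, 5) + Q*4) + 95)**2 = (((-3 - 1*5) - 4*4) + 95)**2 = (((-3 - 5) - 16) + 95)**2 = ((-8 - 16) + 95)**2 = (-24 + 95)**2 = 71**2 = 5041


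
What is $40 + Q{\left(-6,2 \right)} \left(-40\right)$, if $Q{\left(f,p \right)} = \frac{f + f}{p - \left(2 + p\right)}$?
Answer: $-200$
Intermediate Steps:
$Q{\left(f,p \right)} = - f$ ($Q{\left(f,p \right)} = \frac{2 f}{-2} = 2 f \left(- \frac{1}{2}\right) = - f$)
$40 + Q{\left(-6,2 \right)} \left(-40\right) = 40 + \left(-1\right) \left(-6\right) \left(-40\right) = 40 + 6 \left(-40\right) = 40 - 240 = -200$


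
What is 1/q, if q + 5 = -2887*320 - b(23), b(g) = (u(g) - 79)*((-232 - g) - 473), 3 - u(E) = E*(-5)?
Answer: -1/895453 ≈ -1.1168e-6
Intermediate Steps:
u(E) = 3 + 5*E (u(E) = 3 - E*(-5) = 3 - (-5)*E = 3 + 5*E)
b(g) = (-705 - g)*(-76 + 5*g) (b(g) = ((3 + 5*g) - 79)*((-232 - g) - 473) = (-76 + 5*g)*(-705 - g) = (-705 - g)*(-76 + 5*g))
q = -895453 (q = -5 + (-2887*320 - (53580 - 3449*23 - 5*23²)) = -5 + (-923840 - (53580 - 79327 - 5*529)) = -5 + (-923840 - (53580 - 79327 - 2645)) = -5 + (-923840 - 1*(-28392)) = -5 + (-923840 + 28392) = -5 - 895448 = -895453)
1/q = 1/(-895453) = -1/895453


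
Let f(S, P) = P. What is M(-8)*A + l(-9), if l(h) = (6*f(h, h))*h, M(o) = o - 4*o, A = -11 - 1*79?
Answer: -1674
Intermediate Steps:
A = -90 (A = -11 - 79 = -90)
M(o) = -3*o
l(h) = 6*h² (l(h) = (6*h)*h = 6*h²)
M(-8)*A + l(-9) = -3*(-8)*(-90) + 6*(-9)² = 24*(-90) + 6*81 = -2160 + 486 = -1674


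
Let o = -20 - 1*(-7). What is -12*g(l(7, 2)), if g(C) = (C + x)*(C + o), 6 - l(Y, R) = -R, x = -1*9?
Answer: -60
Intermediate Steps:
x = -9
l(Y, R) = 6 + R (l(Y, R) = 6 - (-1)*R = 6 + R)
o = -13 (o = -20 + 7 = -13)
g(C) = (-13 + C)*(-9 + C) (g(C) = (C - 9)*(C - 13) = (-9 + C)*(-13 + C) = (-13 + C)*(-9 + C))
-12*g(l(7, 2)) = -12*(117 + (6 + 2)² - 22*(6 + 2)) = -12*(117 + 8² - 22*8) = -12*(117 + 64 - 176) = -12*5 = -60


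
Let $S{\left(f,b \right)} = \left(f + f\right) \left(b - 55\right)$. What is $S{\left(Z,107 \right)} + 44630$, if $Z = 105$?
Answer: $55550$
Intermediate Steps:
$S{\left(f,b \right)} = 2 f \left(-55 + b\right)$
$S{\left(Z,107 \right)} + 44630 = 2 \cdot 105 \left(-55 + 107\right) + 44630 = 2 \cdot 105 \cdot 52 + 44630 = 10920 + 44630 = 55550$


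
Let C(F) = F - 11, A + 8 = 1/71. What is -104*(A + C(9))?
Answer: 73736/71 ≈ 1038.5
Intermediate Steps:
A = -567/71 (A = -8 + 1/71 = -567/71 ≈ -7.9859)
C(F) = -11 + F
-104*(A + C(9)) = -104*(-567/71 + (-11 + 9)) = -104*(-567/71 - 2) = -104*(-709/71) = 73736/71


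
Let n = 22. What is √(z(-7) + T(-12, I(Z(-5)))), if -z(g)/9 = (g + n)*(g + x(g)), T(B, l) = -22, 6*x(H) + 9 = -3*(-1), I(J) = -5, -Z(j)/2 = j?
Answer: 23*√2 ≈ 32.527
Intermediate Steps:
Z(j) = -2*j
x(H) = -1 (x(H) = -3/2 + (-3*(-1))/6 = -3/2 + (⅙)*3 = -3/2 + ½ = -1)
z(g) = -9*(-1 + g)*(22 + g) (z(g) = -9*(g + 22)*(g - 1) = -9*(22 + g)*(-1 + g) = -9*(-1 + g)*(22 + g))
√(z(-7) + T(-12, I(Z(-5)))) = √((198 - 189*(-7) - 9*(-7)²) - 22) = √((198 + 1323 - 9*49) - 22) = √((198 + 1323 - 441) - 22) = √(1080 - 22) = √1058 = 23*√2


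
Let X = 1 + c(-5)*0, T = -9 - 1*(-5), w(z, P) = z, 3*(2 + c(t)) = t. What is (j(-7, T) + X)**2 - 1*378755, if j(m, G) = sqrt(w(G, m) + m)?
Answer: -378765 + 2*I*sqrt(11) ≈ -3.7877e+5 + 6.6332*I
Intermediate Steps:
c(t) = -2 + t/3
T = -4 (T = -9 + 5 = -4)
j(m, G) = sqrt(G + m)
X = 1 (X = 1 + (-2 + (1/3)*(-5))*0 = 1 + (-2 - 5/3)*0 = 1 - 11/3*0 = 1 + 0 = 1)
(j(-7, T) + X)**2 - 1*378755 = (sqrt(-4 - 7) + 1)**2 - 1*378755 = (sqrt(-11) + 1)**2 - 378755 = (I*sqrt(11) + 1)**2 - 378755 = (1 + I*sqrt(11))**2 - 378755 = -378755 + (1 + I*sqrt(11))**2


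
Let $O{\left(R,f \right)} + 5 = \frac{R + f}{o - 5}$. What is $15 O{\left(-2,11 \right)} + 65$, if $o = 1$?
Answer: $- \frac{175}{4} \approx -43.75$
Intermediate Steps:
$O{\left(R,f \right)} = -5 - \frac{R}{4} - \frac{f}{4}$ ($O{\left(R,f \right)} = -5 + \frac{R + f}{1 - 5} = -5 + \frac{R + f}{-4} = -5 + \left(R + f\right) \left(- \frac{1}{4}\right) = -5 - \left(\frac{R}{4} + \frac{f}{4}\right) = -5 - \frac{R}{4} - \frac{f}{4}$)
$15 O{\left(-2,11 \right)} + 65 = 15 \left(-5 - - \frac{1}{2} - \frac{11}{4}\right) + 65 = 15 \left(-5 + \frac{1}{2} - \frac{11}{4}\right) + 65 = 15 \left(- \frac{29}{4}\right) + 65 = - \frac{435}{4} + 65 = - \frac{175}{4}$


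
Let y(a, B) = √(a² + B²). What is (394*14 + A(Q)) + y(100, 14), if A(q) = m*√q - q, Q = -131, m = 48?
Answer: 5647 + 2*√2549 + 48*I*√131 ≈ 5748.0 + 549.38*I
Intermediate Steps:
y(a, B) = √(B² + a²)
A(q) = -q + 48*√q (A(q) = 48*√q - q = -q + 48*√q)
(394*14 + A(Q)) + y(100, 14) = (394*14 + (-1*(-131) + 48*√(-131))) + √(14² + 100²) = (5516 + (131 + 48*(I*√131))) + √(196 + 10000) = (5516 + (131 + 48*I*√131)) + √10196 = (5647 + 48*I*√131) + 2*√2549 = 5647 + 2*√2549 + 48*I*√131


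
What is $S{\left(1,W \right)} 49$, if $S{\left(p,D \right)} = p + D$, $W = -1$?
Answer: $0$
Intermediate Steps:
$S{\left(p,D \right)} = D + p$
$S{\left(1,W \right)} 49 = \left(-1 + 1\right) 49 = 0 \cdot 49 = 0$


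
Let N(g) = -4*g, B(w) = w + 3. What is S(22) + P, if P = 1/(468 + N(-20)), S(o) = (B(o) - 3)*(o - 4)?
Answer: 217009/548 ≈ 396.00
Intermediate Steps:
B(w) = 3 + w
S(o) = o*(-4 + o) (S(o) = ((3 + o) - 3)*(o - 4) = o*(-4 + o))
P = 1/548 (P = 1/(468 - 4*(-20)) = 1/(468 + 80) = 1/548 ≈ 0.0018248)
S(22) + P = 22*(-4 + 22) + 1/548 = 22*18 + 1/548 = 396 + 1/548 = 217009/548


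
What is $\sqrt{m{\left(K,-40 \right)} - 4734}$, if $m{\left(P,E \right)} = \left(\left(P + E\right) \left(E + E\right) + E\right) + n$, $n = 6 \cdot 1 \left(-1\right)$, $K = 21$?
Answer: $2 i \sqrt{815} \approx 57.096 i$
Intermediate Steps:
$n = -6$ ($n = 6 \left(-1\right) = -6$)
$m{\left(P,E \right)} = -6 + E + 2 E \left(E + P\right)$ ($m{\left(P,E \right)} = \left(\left(P + E\right) \left(E + E\right) + E\right) - 6 = \left(\left(E + P\right) 2 E + E\right) - 6 = \left(2 E \left(E + P\right) + E\right) - 6 = \left(E + 2 E \left(E + P\right)\right) - 6 = -6 + E + 2 E \left(E + P\right)$)
$\sqrt{m{\left(K,-40 \right)} - 4734} = \sqrt{\left(-6 - 40 + 2 \left(-40\right)^{2} + 2 \left(-40\right) 21\right) - 4734} = \sqrt{\left(-6 - 40 + 2 \cdot 1600 - 1680\right) - 4734} = \sqrt{\left(-6 - 40 + 3200 - 1680\right) - 4734} = \sqrt{1474 - 4734} = \sqrt{-3260} = 2 i \sqrt{815}$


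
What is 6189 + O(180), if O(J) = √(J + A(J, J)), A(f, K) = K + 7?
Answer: 6189 + √367 ≈ 6208.2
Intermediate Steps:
A(f, K) = 7 + K
O(J) = √(7 + 2*J) (O(J) = √(J + (7 + J)) = √(7 + 2*J))
6189 + O(180) = 6189 + √(7 + 2*180) = 6189 + √(7 + 360) = 6189 + √367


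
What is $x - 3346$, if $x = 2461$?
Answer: $-885$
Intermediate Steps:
$x - 3346 = 2461 - 3346 = -885$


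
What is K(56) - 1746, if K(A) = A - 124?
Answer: -1814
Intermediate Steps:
K(A) = -124 + A
K(56) - 1746 = (-124 + 56) - 1746 = -68 - 1746 = -1814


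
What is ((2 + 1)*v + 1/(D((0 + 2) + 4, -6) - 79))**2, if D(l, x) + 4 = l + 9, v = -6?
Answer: 1500625/4624 ≈ 324.53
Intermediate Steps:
D(l, x) = 5 + l (D(l, x) = -4 + (l + 9) = -4 + (9 + l) = 5 + l)
((2 + 1)*v + 1/(D((0 + 2) + 4, -6) - 79))**2 = ((2 + 1)*(-6) + 1/((5 + ((0 + 2) + 4)) - 79))**2 = (3*(-6) + 1/((5 + (2 + 4)) - 79))**2 = (-18 + 1/((5 + 6) - 79))**2 = (-18 + 1/(11 - 79))**2 = (-18 + 1/(-68))**2 = (-18 - 1/68)**2 = (-1225/68)**2 = 1500625/4624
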